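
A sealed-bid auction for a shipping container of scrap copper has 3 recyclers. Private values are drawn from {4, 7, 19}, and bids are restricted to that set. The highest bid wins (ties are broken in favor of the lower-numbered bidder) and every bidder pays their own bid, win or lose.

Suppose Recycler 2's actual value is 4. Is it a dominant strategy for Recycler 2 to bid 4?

No

Consider the case where Recycler 1 bids 4 and Recycler 3 bids 4.
Truthful bid 4: loses but pays 4, utility -4.
Bid 7 instead: wins, pays 7, utility 4 - 7 = -3.
Since -3 > -4, bidding 7 is strictly better here, so truthful bidding is not dominant.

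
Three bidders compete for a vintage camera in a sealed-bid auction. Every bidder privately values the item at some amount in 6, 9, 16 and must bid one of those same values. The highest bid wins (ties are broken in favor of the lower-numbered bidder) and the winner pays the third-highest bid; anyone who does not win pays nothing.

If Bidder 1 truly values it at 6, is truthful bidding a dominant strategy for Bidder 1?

Check each profile of the others' bids and compare truth against every alternative bid.
Others bid (9, 9): truth gives 0, best alternative gives -3.
Others bid (6, 6): truth gives 0, best alternative gives 0.
Others bid (6, 9): truth gives 0, best alternative gives 0.
Others bid (6, 16): truth gives 0, best alternative gives 0.
Others bid (9, 6): truth gives 0, best alternative gives 0.
Others bid (9, 16): truth gives 0, best alternative gives 0.
(Remaining 3 profiles checked similarly; truth is weakly best in each.)
In every case the truthful bid is at least as good as any alternative, so it is a dominant strategy.

Yes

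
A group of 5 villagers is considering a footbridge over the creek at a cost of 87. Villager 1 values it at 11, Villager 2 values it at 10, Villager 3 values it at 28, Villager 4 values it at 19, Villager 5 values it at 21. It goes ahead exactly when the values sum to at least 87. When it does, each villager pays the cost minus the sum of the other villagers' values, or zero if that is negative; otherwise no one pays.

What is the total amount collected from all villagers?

Total value 89 ≥ cost 87, so it is built.
Villager 1: others sum to 78; max(0, 87 - 78) = 9.
Villager 2: others sum to 79; max(0, 87 - 79) = 8.
Villager 3: others sum to 61; max(0, 87 - 61) = 26.
Villager 4: others sum to 70; max(0, 87 - 70) = 17.
Villager 5: others sum to 68; max(0, 87 - 68) = 19.
Total collected = 9 + 8 + 26 + 17 + 19 = 79.

79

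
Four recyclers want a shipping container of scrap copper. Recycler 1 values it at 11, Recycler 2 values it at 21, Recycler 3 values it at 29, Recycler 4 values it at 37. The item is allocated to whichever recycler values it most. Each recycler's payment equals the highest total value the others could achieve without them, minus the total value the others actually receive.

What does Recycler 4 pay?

Recycler 4 has the highest value and receives the item.
Without Recycler 4, the item would go to the next-highest value, 29, so the others could achieve 29.
With Recycler 4 present and winning, the others receive nothing, so their total is 0.
Payment = 29 - 0 = 29.

29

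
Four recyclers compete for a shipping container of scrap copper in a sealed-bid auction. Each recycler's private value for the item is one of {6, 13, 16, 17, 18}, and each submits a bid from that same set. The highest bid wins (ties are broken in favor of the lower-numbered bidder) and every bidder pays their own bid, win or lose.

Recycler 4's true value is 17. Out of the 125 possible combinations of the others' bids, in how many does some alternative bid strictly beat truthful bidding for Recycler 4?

106

Others bid (6, 6, 6): truth gives 0; bid 13 gives 4 > 0. Violating.
Others bid (6, 6, 13): truth gives 0; bid 16 gives 1 > 0. Violating.
Others bid (6, 6, 17): truth gives -17; bid 18 gives -1 > -17. Violating.
Others bid (6, 6, 18): truth gives -17; bid 6 gives -6 > -17. Violating.
Others bid (6, 6, 16): truth gives 0; no alternative beats it.
Others bid (6, 13, 16): truth gives 0; no alternative beats it.
(Checking all 125 profiles: 106 have a profitable deviation, 19 do not.)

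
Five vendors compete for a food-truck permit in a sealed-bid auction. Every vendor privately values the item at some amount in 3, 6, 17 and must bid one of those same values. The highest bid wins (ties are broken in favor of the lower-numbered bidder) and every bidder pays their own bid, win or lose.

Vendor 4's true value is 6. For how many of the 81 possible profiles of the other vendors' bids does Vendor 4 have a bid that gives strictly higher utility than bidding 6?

79

Others bid (3, 3, 3, 17): truth gives -6; bid 3 gives -3 > -6. Violating.
Others bid (3, 3, 6, 3): truth gives -6; bid 3 gives -3 > -6. Violating.
Others bid (3, 3, 6, 6): truth gives -6; bid 3 gives -3 > -6. Violating.
Others bid (3, 3, 6, 17): truth gives -6; bid 3 gives -3 > -6. Violating.
Others bid (3, 3, 3, 3): truth gives 0; no alternative beats it.
Others bid (3, 3, 3, 6): truth gives 0; no alternative beats it.
(Checking all 81 profiles: 79 have a profitable deviation, 2 do not.)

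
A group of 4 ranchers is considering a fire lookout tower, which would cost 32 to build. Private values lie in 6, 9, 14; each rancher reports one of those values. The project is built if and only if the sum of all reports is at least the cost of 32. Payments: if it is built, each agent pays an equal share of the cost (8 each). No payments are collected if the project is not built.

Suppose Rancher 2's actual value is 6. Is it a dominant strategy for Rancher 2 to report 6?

Yes

Check each profile of the others' reports and compare truth against every alternative report.
Others report (6, 9, 9): truth gives 0, best alternative gives -2.
Others report (9, 6, 9): truth gives 0, best alternative gives -2.
Others report (9, 9, 6): truth gives 0, best alternative gives -2.
Others report (6, 6, 14): truth gives -2, best alternative gives -2.
Others report (6, 9, 14): truth gives -2, best alternative gives -2.
Others report (6, 14, 6): truth gives -2, best alternative gives -2.
(Remaining 21 profiles checked similarly; truth is weakly best in each.)
In every case the truthful report is at least as good as any alternative, so it is a dominant strategy.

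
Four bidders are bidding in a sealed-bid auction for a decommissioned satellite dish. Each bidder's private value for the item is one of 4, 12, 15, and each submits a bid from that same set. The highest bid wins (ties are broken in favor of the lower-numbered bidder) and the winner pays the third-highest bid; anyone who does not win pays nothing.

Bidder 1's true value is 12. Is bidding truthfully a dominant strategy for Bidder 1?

No

Consider the case where Bidder 2 bids 4, Bidder 3 bids 4 and Bidder 4 bids 15.
Truthful bid 12: loses, pays 0, utility 0.
Bid 15 instead: wins, pays 4, utility 12 - 4 = 8.
Since 8 > 0, bidding 15 is strictly better here, so truthful bidding is not dominant.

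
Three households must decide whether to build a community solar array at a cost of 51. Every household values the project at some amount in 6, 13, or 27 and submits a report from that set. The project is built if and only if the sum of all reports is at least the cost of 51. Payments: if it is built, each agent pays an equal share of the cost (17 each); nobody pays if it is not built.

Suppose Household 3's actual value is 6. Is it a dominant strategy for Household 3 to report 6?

Yes

Check each profile of the others' reports and compare truth against every alternative report.
Others report (13, 27): truth gives 0, best alternative gives -11.
Others report (27, 13): truth gives 0, best alternative gives -11.
Others report (27, 27): truth gives -11, best alternative gives -11.
Others report (6, 6): truth gives 0, best alternative gives 0.
Others report (6, 13): truth gives 0, best alternative gives 0.
Others report (6, 27): truth gives 0, best alternative gives 0.
(Remaining 3 profiles checked similarly; truth is weakly best in each.)
In every case the truthful report is at least as good as any alternative, so it is a dominant strategy.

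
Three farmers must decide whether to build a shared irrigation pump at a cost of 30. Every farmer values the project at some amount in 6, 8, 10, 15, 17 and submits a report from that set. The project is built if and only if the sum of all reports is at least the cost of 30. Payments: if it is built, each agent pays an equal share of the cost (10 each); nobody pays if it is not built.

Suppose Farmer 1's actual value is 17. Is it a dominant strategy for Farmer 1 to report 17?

Yes

Check each profile of the others' reports and compare truth against every alternative report.
Others report (6, 8): truth gives 7, best alternative gives 0.
Others report (8, 6): truth gives 7, best alternative gives 0.
Others report (6, 10): truth gives 7, best alternative gives 7.
Others report (6, 15): truth gives 7, best alternative gives 7.
Others report (6, 17): truth gives 7, best alternative gives 7.
Others report (8, 8): truth gives 7, best alternative gives 7.
(Remaining 19 profiles checked similarly; truth is weakly best in each.)
In every case the truthful report is at least as good as any alternative, so it is a dominant strategy.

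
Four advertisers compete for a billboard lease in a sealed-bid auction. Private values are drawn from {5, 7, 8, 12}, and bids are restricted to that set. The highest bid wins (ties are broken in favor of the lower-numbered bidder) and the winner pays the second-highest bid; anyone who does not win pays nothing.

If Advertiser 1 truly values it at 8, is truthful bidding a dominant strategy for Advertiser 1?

Check each profile of the others' bids and compare truth against every alternative bid.
Others bid (5, 5, 5): truth gives 3, best alternative gives 3.
Others bid (5, 5, 7): truth gives 1, best alternative gives 1.
Others bid (5, 7, 5): truth gives 1, best alternative gives 1.
Others bid (5, 7, 7): truth gives 1, best alternative gives 1.
Others bid (7, 5, 5): truth gives 1, best alternative gives 1.
Others bid (7, 5, 7): truth gives 1, best alternative gives 1.
(Remaining 58 profiles checked similarly; truth is weakly best in each.)
In every case the truthful bid is at least as good as any alternative, so it is a dominant strategy.

Yes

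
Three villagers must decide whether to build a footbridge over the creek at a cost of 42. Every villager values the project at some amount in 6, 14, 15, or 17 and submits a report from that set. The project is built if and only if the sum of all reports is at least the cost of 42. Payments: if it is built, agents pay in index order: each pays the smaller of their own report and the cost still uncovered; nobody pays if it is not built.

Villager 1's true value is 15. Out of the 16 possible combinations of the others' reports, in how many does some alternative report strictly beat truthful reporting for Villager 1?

9

Others report (14, 14): truth gives 0; report 14 gives 1 > 0. Violating.
Others report (14, 15): truth gives 0; report 14 gives 1 > 0. Violating.
Others report (14, 17): truth gives 0; report 14 gives 1 > 0. Violating.
Others report (15, 14): truth gives 0; report 14 gives 1 > 0. Violating.
Others report (6, 6): truth gives 0; no alternative beats it.
Others report (6, 14): truth gives 0; no alternative beats it.
(Checking all 16 profiles: 9 have a profitable deviation, 7 do not.)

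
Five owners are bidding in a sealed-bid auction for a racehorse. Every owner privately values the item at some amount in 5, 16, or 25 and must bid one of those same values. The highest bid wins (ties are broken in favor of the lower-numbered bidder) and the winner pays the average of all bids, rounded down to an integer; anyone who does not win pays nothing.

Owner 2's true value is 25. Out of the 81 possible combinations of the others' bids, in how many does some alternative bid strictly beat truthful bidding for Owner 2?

8

Others bid (5, 5, 5, 5): truth gives 16; bid 16 gives 18 > 16. Violating.
Others bid (5, 5, 5, 16): truth gives 14; bid 16 gives 16 > 14. Violating.
Others bid (5, 5, 16, 5): truth gives 14; bid 16 gives 16 > 14. Violating.
Others bid (5, 5, 16, 16): truth gives 12; bid 16 gives 14 > 12. Violating.
Others bid (5, 5, 5, 25): truth gives 12; no alternative beats it.
Others bid (5, 5, 16, 25): truth gives 10; no alternative beats it.
(Checking all 81 profiles: 8 have a profitable deviation, 73 do not.)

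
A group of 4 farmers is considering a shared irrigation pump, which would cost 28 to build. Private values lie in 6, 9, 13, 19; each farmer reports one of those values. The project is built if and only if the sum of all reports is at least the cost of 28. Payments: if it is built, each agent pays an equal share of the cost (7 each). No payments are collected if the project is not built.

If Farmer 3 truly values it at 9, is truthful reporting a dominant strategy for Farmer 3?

Consider the case where Farmer 1 reports 6, Farmer 2 reports 6 and Farmer 4 reports 6.
Truthful report 9: project not built, utility 0.
Report 13 instead: project built, pays 7, utility 9 - 7 = 2.
Since 2 > 0, reporting 13 is strictly better here, so truthful reporting is not dominant.

No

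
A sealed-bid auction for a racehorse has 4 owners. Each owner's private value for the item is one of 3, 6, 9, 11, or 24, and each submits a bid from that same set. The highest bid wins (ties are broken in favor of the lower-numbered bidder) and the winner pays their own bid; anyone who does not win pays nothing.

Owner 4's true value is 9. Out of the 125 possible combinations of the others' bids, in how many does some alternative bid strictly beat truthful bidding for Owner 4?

1

Others bid (3, 3, 3): truth gives 0; bid 6 gives 3 > 0. Violating.
Others bid (3, 3, 6): truth gives 0; no alternative beats it.
Others bid (3, 3, 9): truth gives 0; no alternative beats it.
(Checking all 125 profiles: 1 has a profitable deviation, 124 do not.)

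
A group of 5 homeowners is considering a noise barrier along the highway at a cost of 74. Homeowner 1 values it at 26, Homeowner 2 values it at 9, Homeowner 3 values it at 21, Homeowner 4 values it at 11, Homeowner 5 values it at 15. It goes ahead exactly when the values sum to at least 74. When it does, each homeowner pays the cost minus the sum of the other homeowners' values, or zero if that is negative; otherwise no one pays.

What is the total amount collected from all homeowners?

Total value 82 ≥ cost 74, so it is built.
Homeowner 1: others sum to 56; max(0, 74 - 56) = 18.
Homeowner 2: others sum to 73; max(0, 74 - 73) = 1.
Homeowner 3: others sum to 61; max(0, 74 - 61) = 13.
Homeowner 4: others sum to 71; max(0, 74 - 71) = 3.
Homeowner 5: others sum to 67; max(0, 74 - 67) = 7.
Total collected = 18 + 1 + 13 + 3 + 7 = 42.

42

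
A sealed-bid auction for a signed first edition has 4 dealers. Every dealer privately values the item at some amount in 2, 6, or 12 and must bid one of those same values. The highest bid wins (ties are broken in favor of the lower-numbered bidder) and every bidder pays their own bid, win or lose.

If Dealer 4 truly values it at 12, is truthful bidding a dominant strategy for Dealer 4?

Consider the case where Dealer 1 bids 2, Dealer 2 bids 2 and Dealer 3 bids 2.
Truthful bid 12: wins, pays 12, utility 12 - 12 = 0.
Bid 6 instead: wins, pays 6, utility 12 - 6 = 6.
Since 6 > 0, bidding 6 is strictly better here, so truthful bidding is not dominant.

No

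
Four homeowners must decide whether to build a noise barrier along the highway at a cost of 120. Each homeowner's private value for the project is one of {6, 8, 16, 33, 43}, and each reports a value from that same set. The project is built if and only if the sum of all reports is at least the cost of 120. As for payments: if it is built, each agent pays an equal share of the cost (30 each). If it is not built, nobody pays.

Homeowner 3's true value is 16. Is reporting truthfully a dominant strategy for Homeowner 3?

No

Consider the case where Homeowner 1 reports 33, Homeowner 2 reports 33 and Homeowner 4 reports 43.
Truthful report 16: project built, pays 30, utility 16 - 30 = -14.
Report 6 instead: project not built, utility 0.
Since 0 > -14, reporting 6 is strictly better here, so truthful reporting is not dominant.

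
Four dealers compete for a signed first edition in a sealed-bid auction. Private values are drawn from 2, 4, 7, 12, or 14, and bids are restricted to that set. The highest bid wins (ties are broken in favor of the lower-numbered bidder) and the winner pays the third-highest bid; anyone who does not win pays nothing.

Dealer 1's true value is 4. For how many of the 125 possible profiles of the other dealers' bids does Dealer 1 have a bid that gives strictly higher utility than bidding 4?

9

Others bid (2, 2, 7): truth gives 0; bid 7 gives 2 > 0. Violating.
Others bid (2, 2, 12): truth gives 0; bid 12 gives 2 > 0. Violating.
Others bid (2, 2, 14): truth gives 0; bid 14 gives 2 > 0. Violating.
Others bid (2, 7, 2): truth gives 0; bid 7 gives 2 > 0. Violating.
Others bid (2, 2, 2): truth gives 2; no alternative beats it.
Others bid (2, 2, 4): truth gives 2; no alternative beats it.
(Checking all 125 profiles: 9 have a profitable deviation, 116 do not.)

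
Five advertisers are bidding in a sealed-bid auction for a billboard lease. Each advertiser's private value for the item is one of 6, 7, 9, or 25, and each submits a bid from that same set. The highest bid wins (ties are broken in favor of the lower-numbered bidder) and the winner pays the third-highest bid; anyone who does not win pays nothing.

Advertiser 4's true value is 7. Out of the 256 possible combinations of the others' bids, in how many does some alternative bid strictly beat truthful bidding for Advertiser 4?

8

Others bid (6, 6, 6, 9): truth gives 0; bid 9 gives 1 > 0. Violating.
Others bid (6, 6, 6, 25): truth gives 0; bid 25 gives 1 > 0. Violating.
Others bid (6, 6, 7, 6): truth gives 0; bid 9 gives 1 > 0. Violating.
Others bid (6, 6, 9, 6): truth gives 0; bid 25 gives 1 > 0. Violating.
Others bid (6, 6, 6, 6): truth gives 1; no alternative beats it.
Others bid (6, 6, 6, 7): truth gives 1; no alternative beats it.
(Checking all 256 profiles: 8 have a profitable deviation, 248 do not.)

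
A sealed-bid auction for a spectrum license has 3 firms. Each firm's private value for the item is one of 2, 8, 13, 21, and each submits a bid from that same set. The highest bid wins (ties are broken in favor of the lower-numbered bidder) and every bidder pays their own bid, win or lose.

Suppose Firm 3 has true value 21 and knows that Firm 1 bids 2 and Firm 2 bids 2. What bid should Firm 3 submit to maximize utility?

Bid 2: loses but pays 2, utility -2.
Bid 8: wins, pays 8, utility 21 - 8 = 13.
Bid 13: wins, pays 13, utility 21 - 13 = 8.
Bid 21: wins, pays 21, utility 21 - 21 = 0.
The best choice is 8 with utility 13.

8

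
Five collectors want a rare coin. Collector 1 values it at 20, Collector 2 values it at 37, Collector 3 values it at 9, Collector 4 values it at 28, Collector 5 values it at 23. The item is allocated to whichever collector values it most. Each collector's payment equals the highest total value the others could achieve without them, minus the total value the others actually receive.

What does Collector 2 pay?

28

Collector 2 has the highest value and receives the item.
Without Collector 2, the item would go to the next-highest value, 28, so the others could achieve 28.
With Collector 2 present and winning, the others receive nothing, so their total is 0.
Payment = 28 - 0 = 28.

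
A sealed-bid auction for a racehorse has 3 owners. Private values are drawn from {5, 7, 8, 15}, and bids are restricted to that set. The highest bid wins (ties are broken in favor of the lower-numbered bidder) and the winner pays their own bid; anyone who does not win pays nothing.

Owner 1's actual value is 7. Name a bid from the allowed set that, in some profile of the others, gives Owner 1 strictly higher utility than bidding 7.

Suppose Owner 2 bids 5 and Owner 3 bids 5.
Bid 7: wins, pays 7, utility 7 - 7 = 0.
Bid 5: wins, pays 5, utility 7 - 5 = 2.
So bidding 5 beats truth here (2 > 0).

5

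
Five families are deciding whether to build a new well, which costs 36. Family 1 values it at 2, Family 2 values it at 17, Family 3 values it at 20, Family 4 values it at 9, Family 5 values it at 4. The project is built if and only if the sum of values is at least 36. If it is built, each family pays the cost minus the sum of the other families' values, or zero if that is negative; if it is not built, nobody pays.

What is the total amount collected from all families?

5

Total value 52 ≥ cost 36, so it is built.
Family 1: others sum to 50; max(0, 36 - 50) = 0.
Family 2: others sum to 35; max(0, 36 - 35) = 1.
Family 3: others sum to 32; max(0, 36 - 32) = 4.
Family 4: others sum to 43; max(0, 36 - 43) = 0.
Family 5: others sum to 48; max(0, 36 - 48) = 0.
Total collected = 0 + 1 + 4 + 0 + 0 = 5.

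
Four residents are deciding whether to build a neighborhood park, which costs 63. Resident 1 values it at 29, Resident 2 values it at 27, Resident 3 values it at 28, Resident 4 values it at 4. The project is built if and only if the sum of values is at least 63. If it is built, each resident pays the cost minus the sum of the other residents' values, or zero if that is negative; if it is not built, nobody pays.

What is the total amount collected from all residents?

Total value 88 ≥ cost 63, so it is built.
Resident 1: others sum to 59; max(0, 63 - 59) = 4.
Resident 2: others sum to 61; max(0, 63 - 61) = 2.
Resident 3: others sum to 60; max(0, 63 - 60) = 3.
Resident 4: others sum to 84; max(0, 63 - 84) = 0.
Total collected = 4 + 2 + 3 + 0 = 9.

9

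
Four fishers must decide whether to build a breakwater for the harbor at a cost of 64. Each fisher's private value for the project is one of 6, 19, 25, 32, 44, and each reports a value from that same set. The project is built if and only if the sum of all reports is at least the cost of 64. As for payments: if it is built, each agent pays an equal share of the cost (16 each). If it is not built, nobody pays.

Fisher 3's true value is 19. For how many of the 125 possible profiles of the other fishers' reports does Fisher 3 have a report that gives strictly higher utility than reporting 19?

Others report (6, 6, 19): truth gives 0; report 44 gives 3 > 0. Violating.
Others report (6, 6, 25): truth gives 0; report 32 gives 3 > 0. Violating.
Others report (6, 6, 32): truth gives 0; report 25 gives 3 > 0. Violating.
Others report (6, 19, 6): truth gives 0; report 44 gives 3 > 0. Violating.
Others report (6, 6, 6): truth gives 0; no alternative beats it.
Others report (6, 6, 44): truth gives 3; no alternative beats it.
(Checking all 125 profiles: 12 have a profitable deviation, 113 do not.)

12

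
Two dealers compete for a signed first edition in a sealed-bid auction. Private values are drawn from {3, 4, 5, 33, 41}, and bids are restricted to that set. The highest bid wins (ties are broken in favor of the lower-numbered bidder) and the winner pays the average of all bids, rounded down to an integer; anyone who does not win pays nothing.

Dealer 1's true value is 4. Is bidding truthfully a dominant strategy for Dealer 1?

Check each profile of the others' bids and compare truth against every alternative bid.
Others bid (3): truth gives 1, best alternative gives 1.
Others bid (4): truth gives 0, best alternative gives 0.
Others bid (5): truth gives 0, best alternative gives 0.
Others bid (33): truth gives 0, best alternative gives 0.
Others bid (41): truth gives 0, best alternative gives 0.
In every case the truthful bid is at least as good as any alternative, so it is a dominant strategy.

Yes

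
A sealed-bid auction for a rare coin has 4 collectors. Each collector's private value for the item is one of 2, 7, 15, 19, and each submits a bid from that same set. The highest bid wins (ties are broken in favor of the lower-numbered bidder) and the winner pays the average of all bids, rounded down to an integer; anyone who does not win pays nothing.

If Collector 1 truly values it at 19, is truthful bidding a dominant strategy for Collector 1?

Consider the case where Collector 2 bids 2, Collector 3 bids 2 and Collector 4 bids 2.
Truthful bid 19: wins, pays 6, utility 19 - 6 = 13.
Bid 2 instead: wins, pays 2, utility 19 - 2 = 17.
Since 17 > 13, bidding 2 is strictly better here, so truthful bidding is not dominant.

No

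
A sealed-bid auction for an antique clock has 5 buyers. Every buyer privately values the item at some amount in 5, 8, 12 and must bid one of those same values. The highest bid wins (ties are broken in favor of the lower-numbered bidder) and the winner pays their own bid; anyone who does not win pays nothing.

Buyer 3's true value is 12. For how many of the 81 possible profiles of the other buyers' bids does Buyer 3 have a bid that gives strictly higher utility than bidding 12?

4

Others bid (5, 5, 5, 5): truth gives 0; bid 8 gives 4 > 0. Violating.
Others bid (5, 5, 5, 8): truth gives 0; bid 8 gives 4 > 0. Violating.
Others bid (5, 5, 8, 5): truth gives 0; bid 8 gives 4 > 0. Violating.
Others bid (5, 5, 8, 8): truth gives 0; bid 8 gives 4 > 0. Violating.
Others bid (5, 5, 5, 12): truth gives 0; no alternative beats it.
Others bid (5, 5, 8, 12): truth gives 0; no alternative beats it.
(Checking all 81 profiles: 4 have a profitable deviation, 77 do not.)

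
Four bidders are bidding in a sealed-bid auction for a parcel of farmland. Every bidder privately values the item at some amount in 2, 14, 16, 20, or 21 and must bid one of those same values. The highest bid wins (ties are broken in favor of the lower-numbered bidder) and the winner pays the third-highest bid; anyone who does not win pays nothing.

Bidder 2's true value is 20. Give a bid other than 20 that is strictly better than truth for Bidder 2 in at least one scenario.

21

Suppose Bidder 1 bids 2, Bidder 3 bids 2 and Bidder 4 bids 21.
Bid 20: loses, pays 0, utility 0.
Bid 21: wins, pays 2, utility 20 - 2 = 18.
So bidding 21 beats truth here (18 > 0).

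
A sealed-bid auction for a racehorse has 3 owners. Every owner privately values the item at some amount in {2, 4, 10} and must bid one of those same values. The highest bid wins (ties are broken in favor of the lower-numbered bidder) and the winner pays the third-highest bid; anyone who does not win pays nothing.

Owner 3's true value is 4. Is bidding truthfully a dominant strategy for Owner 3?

Consider the case where Owner 1 bids 2 and Owner 2 bids 4.
Truthful bid 4: loses, pays 0, utility 0.
Bid 10 instead: wins, pays 2, utility 4 - 2 = 2.
Since 2 > 0, bidding 10 is strictly better here, so truthful bidding is not dominant.

No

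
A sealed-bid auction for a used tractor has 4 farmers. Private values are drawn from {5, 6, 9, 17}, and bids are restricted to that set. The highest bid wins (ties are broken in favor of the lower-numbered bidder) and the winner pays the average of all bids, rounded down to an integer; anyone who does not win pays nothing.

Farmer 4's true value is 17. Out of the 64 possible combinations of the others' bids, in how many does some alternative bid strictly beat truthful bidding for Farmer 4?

Others bid (5, 5, 5): truth gives 9; bid 6 gives 12 > 9. Violating.
Others bid (5, 5, 6): truth gives 9; bid 9 gives 11 > 9. Violating.
Others bid (5, 6, 5): truth gives 9; bid 9 gives 11 > 9. Violating.
Others bid (5, 6, 6): truth gives 9; bid 9 gives 11 > 9. Violating.
Others bid (5, 5, 9): truth gives 8; no alternative beats it.
Others bid (5, 5, 17): truth gives 0; no alternative beats it.
(Checking all 64 profiles: 8 have a profitable deviation, 56 do not.)

8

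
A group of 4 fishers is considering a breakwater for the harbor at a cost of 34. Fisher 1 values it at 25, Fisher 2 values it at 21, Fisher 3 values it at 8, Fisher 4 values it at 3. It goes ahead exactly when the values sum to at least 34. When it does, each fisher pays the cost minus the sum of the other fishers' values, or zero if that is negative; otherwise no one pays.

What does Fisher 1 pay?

2

Total value 57 ≥ cost 34, so the project is built.
The other fishers' values sum to 32.
Cost minus that sum is 34 - 32 = 2.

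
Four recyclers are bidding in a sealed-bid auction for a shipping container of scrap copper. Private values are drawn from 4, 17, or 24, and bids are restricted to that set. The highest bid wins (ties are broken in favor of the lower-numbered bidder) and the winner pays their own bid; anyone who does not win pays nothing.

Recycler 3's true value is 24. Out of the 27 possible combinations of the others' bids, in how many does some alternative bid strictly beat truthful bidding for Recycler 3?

Others bid (4, 4, 4): truth gives 0; bid 17 gives 7 > 0. Violating.
Others bid (4, 4, 17): truth gives 0; bid 17 gives 7 > 0. Violating.
Others bid (4, 4, 24): truth gives 0; no alternative beats it.
Others bid (4, 17, 4): truth gives 0; no alternative beats it.
(Checking all 27 profiles: 2 have a profitable deviation, 25 do not.)

2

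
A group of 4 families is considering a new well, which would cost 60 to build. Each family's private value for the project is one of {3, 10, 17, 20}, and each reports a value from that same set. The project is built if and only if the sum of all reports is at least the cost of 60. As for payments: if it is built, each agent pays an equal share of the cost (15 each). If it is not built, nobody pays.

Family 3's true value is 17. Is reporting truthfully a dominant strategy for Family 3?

No

Consider the case where Family 1 reports 3, Family 2 reports 17 and Family 4 reports 20.
Truthful report 17: project not built, utility 0.
Report 20 instead: project built, pays 15, utility 17 - 15 = 2.
Since 2 > 0, reporting 20 is strictly better here, so truthful reporting is not dominant.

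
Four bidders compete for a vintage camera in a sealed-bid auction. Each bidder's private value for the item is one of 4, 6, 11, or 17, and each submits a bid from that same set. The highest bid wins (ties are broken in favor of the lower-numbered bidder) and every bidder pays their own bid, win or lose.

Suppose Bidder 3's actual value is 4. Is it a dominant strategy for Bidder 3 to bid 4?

Consider the case where Bidder 1 bids 4, Bidder 2 bids 4 and Bidder 4 bids 4.
Truthful bid 4: loses but pays 4, utility -4.
Bid 6 instead: wins, pays 6, utility 4 - 6 = -2.
Since -2 > -4, bidding 6 is strictly better here, so truthful bidding is not dominant.

No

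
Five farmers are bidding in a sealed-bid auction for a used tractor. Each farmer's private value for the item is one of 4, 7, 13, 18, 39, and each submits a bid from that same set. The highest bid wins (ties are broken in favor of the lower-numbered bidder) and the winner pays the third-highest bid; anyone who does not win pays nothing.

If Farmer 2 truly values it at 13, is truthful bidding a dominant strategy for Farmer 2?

No

Consider the case where Farmer 1 bids 4, Farmer 3 bids 4, Farmer 4 bids 4 and Farmer 5 bids 18.
Truthful bid 13: loses, pays 0, utility 0.
Bid 18 instead: wins, pays 4, utility 13 - 4 = 9.
Since 9 > 0, bidding 18 is strictly better here, so truthful bidding is not dominant.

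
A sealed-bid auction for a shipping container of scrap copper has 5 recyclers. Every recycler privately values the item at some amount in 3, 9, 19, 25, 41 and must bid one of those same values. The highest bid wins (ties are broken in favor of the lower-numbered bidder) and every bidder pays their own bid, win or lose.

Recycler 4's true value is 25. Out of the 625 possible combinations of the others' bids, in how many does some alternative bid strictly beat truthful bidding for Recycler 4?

Others bid (3, 3, 3, 3): truth gives 0; bid 9 gives 16 > 0. Violating.
Others bid (3, 3, 3, 9): truth gives 0; bid 9 gives 16 > 0. Violating.
Others bid (3, 3, 3, 19): truth gives 0; bid 19 gives 6 > 0. Violating.
Others bid (3, 3, 3, 41): truth gives -25; bid 3 gives -3 > -25. Violating.
Others bid (3, 3, 3, 25): truth gives 0; no alternative beats it.
Others bid (3, 3, 9, 25): truth gives 0; no alternative beats it.
(Checking all 625 profiles: 541 have a profitable deviation, 84 do not.)

541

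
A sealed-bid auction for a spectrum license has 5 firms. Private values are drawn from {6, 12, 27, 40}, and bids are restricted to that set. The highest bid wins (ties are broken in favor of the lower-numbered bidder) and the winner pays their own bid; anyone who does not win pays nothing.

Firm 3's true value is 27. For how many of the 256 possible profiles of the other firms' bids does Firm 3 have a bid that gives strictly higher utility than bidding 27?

Others bid (6, 6, 6, 6): truth gives 0; bid 12 gives 15 > 0. Violating.
Others bid (6, 6, 6, 12): truth gives 0; bid 12 gives 15 > 0. Violating.
Others bid (6, 6, 12, 6): truth gives 0; bid 12 gives 15 > 0. Violating.
Others bid (6, 6, 12, 12): truth gives 0; bid 12 gives 15 > 0. Violating.
Others bid (6, 6, 6, 27): truth gives 0; no alternative beats it.
Others bid (6, 6, 6, 40): truth gives 0; no alternative beats it.
(Checking all 256 profiles: 4 have a profitable deviation, 252 do not.)

4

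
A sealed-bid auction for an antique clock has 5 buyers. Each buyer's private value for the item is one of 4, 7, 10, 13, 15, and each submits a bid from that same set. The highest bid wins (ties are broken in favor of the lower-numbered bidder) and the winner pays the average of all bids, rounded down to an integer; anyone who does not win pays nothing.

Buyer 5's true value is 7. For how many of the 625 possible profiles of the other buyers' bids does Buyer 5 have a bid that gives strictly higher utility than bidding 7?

Others bid (4, 4, 4, 7): truth gives 0; bid 10 gives 2 > 0. Violating.
Others bid (4, 4, 7, 4): truth gives 0; bid 10 gives 2 > 0. Violating.
Others bid (4, 4, 7, 7): truth gives 0; bid 10 gives 1 > 0. Violating.
Others bid (4, 7, 4, 4): truth gives 0; bid 10 gives 2 > 0. Violating.
Others bid (4, 4, 4, 4): truth gives 3; no alternative beats it.
Others bid (4, 4, 4, 10): truth gives 0; no alternative beats it.
(Checking all 625 profiles: 10 have a profitable deviation, 615 do not.)

10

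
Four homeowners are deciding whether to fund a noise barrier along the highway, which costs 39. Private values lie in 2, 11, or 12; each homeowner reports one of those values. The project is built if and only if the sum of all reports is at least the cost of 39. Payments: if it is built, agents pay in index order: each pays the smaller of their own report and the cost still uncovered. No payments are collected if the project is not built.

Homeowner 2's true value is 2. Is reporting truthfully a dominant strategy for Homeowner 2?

Check each profile of the others' reports and compare truth against every alternative report.
Others report (11, 11, 11): truth gives 0, best alternative gives -9.
Others report (11, 11, 12): truth gives 0, best alternative gives -9.
Others report (11, 12, 11): truth gives 0, best alternative gives -9.
Others report (11, 12, 12): truth gives 0, best alternative gives -9.
Others report (12, 11, 11): truth gives 0, best alternative gives -9.
Others report (12, 11, 12): truth gives 0, best alternative gives -9.
(Remaining 21 profiles checked similarly; truth is weakly best in each.)
In every case the truthful report is at least as good as any alternative, so it is a dominant strategy.

Yes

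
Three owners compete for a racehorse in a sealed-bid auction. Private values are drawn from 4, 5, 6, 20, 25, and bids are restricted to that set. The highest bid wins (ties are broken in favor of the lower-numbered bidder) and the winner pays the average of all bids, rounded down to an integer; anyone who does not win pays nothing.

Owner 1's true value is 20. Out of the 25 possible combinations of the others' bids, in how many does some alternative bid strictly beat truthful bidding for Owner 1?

15

Others bid (4, 4): truth gives 11; bid 4 gives 16 > 11. Violating.
Others bid (4, 5): truth gives 11; bid 5 gives 16 > 11. Violating.
Others bid (4, 6): truth gives 10; bid 6 gives 15 > 10. Violating.
Others bid (4, 25): truth gives 0; bid 25 gives 2 > 0. Violating.
Others bid (4, 20): truth gives 6; no alternative beats it.
Others bid (5, 20): truth gives 5; no alternative beats it.
(Checking all 25 profiles: 15 have a profitable deviation, 10 do not.)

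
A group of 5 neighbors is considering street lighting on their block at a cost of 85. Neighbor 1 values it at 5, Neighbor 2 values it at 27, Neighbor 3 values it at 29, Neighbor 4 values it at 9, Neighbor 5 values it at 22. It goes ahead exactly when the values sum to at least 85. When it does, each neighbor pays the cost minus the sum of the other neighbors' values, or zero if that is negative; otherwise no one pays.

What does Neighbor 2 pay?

20

Total value 92 ≥ cost 85, so the project is built.
The other neighbors' values sum to 65.
Cost minus that sum is 85 - 65 = 20.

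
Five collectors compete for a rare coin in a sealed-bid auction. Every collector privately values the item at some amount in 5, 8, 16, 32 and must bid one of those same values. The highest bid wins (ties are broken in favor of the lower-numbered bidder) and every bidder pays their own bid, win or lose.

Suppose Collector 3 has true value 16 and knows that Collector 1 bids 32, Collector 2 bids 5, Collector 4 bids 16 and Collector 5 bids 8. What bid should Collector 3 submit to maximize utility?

Bid 5: loses but pays 5, utility -5.
Bid 8: loses but pays 8, utility -8.
Bid 16: loses but pays 16, utility -16.
Bid 32: loses but pays 32, utility -32.
The best choice is 5 with utility -5.

5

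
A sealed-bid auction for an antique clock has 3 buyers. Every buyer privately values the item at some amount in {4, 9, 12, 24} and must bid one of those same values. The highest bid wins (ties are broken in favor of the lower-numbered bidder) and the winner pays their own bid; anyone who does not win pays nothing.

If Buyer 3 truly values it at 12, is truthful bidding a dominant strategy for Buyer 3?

Consider the case where Buyer 1 bids 4 and Buyer 2 bids 4.
Truthful bid 12: wins, pays 12, utility 12 - 12 = 0.
Bid 9 instead: wins, pays 9, utility 12 - 9 = 3.
Since 3 > 0, bidding 9 is strictly better here, so truthful bidding is not dominant.

No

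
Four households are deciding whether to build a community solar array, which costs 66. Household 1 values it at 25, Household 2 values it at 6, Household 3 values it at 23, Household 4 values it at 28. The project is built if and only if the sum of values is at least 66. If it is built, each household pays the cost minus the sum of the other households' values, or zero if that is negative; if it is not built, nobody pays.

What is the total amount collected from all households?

Total value 82 ≥ cost 66, so it is built.
Household 1: others sum to 57; max(0, 66 - 57) = 9.
Household 2: others sum to 76; max(0, 66 - 76) = 0.
Household 3: others sum to 59; max(0, 66 - 59) = 7.
Household 4: others sum to 54; max(0, 66 - 54) = 12.
Total collected = 9 + 0 + 7 + 12 = 28.

28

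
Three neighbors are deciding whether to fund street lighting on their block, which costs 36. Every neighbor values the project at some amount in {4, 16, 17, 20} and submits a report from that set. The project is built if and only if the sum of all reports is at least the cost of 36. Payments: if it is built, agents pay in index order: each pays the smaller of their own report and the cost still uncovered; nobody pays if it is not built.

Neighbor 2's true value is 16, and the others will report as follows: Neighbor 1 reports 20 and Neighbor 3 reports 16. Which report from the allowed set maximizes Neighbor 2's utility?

Report 4: project built, pays 4, utility 16 - 4 = 12.
Report 16: project built, pays 16, utility 16 - 16 = 0.
Report 17: project built, pays 16, utility 16 - 16 = 0.
Report 20: project built, pays 16, utility 16 - 16 = 0.
The best choice is 4 with utility 12.

4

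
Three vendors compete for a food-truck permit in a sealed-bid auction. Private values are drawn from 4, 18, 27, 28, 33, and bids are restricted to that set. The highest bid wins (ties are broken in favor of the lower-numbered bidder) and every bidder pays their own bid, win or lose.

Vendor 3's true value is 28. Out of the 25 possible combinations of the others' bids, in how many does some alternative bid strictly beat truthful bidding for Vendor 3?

20

Others bid (4, 4): truth gives 0; bid 18 gives 10 > 0. Violating.
Others bid (4, 18): truth gives 0; bid 27 gives 1 > 0. Violating.
Others bid (4, 28): truth gives -28; bid 4 gives -4 > -28. Violating.
Others bid (4, 33): truth gives -28; bid 4 gives -4 > -28. Violating.
Others bid (4, 27): truth gives 0; no alternative beats it.
Others bid (18, 27): truth gives 0; no alternative beats it.
(Checking all 25 profiles: 20 have a profitable deviation, 5 do not.)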